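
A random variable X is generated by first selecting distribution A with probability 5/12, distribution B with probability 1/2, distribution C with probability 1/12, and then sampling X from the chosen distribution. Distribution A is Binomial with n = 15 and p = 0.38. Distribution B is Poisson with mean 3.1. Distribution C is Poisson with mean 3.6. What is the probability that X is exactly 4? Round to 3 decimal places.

Conditional on each component, P(X = 4): A: 0.148107; B: 0.17335; C: 0.191222.
By total probability, P(X = 4) = 0.416667·0.148107 + 0.5·0.17335 + 0.0833333·0.191222 = 0.164321.

0.164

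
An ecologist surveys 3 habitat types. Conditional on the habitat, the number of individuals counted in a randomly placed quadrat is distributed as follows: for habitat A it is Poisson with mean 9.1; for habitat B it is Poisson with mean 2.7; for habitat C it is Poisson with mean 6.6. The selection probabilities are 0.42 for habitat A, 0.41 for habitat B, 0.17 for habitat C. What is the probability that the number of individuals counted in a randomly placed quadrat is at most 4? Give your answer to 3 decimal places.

Conditional on each habitat, P(X ≤ 4): A: 0.0516822; B: 0.862908; C: 0.212704.
By total probability, P(X ≤ 4) = 0.42·0.0516822 + 0.41·0.862908 + 0.17·0.212704 = 0.411658.

0.412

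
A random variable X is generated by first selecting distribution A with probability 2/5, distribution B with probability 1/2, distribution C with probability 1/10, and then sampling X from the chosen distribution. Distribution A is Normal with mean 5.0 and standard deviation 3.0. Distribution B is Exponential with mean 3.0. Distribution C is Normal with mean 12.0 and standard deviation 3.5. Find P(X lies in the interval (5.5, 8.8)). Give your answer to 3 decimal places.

Conditional on each component, P(5.5 < X < 8.8): A: 0.331179; B: 0.10666; C: 0.148638.
By total probability, P(5.5 < X < 8.8) = 0.4·0.331179 + 0.5·0.10666 + 0.1·0.148638 = 0.200666.

0.201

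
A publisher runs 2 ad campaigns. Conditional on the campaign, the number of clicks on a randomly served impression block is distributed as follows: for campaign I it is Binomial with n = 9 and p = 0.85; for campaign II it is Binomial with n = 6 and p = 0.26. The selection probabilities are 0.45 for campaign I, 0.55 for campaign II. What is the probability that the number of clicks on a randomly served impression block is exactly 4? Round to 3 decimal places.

Conditional on each campaign, P(X = 4): I: 0.00499462; II: 0.037536.
By total probability, P(X = 4) = 0.45·0.00499462 + 0.55·0.037536 = 0.0228924.

0.023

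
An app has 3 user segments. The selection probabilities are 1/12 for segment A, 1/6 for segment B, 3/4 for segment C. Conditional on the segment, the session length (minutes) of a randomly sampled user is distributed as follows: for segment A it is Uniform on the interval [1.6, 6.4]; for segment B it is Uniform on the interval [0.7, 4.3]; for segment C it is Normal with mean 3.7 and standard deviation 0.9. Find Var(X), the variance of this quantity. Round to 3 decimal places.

1.164

Per component, A: μ=4, E[X²]=17.92; B: μ=2.5, E[X²]=7.33; C: μ=3.7, E[X²]=14.5.
E[X] = 0.0833333·4 + 0.166667·2.5 + 0.75·3.7 = 3.525.
E[X²] = 0.0833333·17.92 + 0.166667·7.33 + 0.75·14.5 = 13.59.
Var(X) = E[X²] − (E[X])² = 13.59 − 12.4256 = 1.16437.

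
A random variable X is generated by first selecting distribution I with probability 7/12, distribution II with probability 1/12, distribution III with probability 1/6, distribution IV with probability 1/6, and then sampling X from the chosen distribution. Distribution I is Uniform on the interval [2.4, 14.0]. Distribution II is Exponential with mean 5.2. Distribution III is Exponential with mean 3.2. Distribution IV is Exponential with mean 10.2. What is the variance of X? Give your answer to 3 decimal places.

Per component, I: μ=8.2, E[X²]=78.4533; II: μ=5.2, E[X²]=54.08; III: μ=3.2, E[X²]=20.48; IV: μ=10.2, E[X²]=208.08.
E[X] = 0.583333·8.2 + 0.0833333·5.2 + 0.166667·3.2 + 0.166667·10.2 = 7.45.
E[X²] = 0.583333·78.4533 + 0.0833333·54.08 + 0.166667·20.48 + 0.166667·208.08 = 88.3644.
Var(X) = E[X²] − (E[X])² = 88.3644 − 55.5025 = 32.8619.

32.862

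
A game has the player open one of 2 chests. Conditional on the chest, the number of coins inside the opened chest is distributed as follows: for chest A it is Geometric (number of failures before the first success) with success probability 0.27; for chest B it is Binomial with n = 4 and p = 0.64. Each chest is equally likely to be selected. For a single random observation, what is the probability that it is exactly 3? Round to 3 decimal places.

0.241

Conditional on each chest, P(X = 3): A: 0.105035; B: 0.377487.
By total probability, P(X = 3) = 0.5·0.105035 + 0.5·0.377487 = 0.241261.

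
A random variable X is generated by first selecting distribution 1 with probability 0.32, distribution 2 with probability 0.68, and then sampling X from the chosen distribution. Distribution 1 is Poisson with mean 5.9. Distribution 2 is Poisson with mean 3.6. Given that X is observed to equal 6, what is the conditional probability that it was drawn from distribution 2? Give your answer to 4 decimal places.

Likelihoods P(X=6 | ·): 1: 0.160488; 2: 0.0826081.
Posterior ∝ prior × likelihood. Numerator for 2: 0.68·0.0826081 = 0.0561735.
Normalizing constant: 0.32·0.160488 + 0.68·0.0826081 = 0.10753.
P(2 | observation) = 0.0561735 / 0.10753 = 0.5224.

0.5224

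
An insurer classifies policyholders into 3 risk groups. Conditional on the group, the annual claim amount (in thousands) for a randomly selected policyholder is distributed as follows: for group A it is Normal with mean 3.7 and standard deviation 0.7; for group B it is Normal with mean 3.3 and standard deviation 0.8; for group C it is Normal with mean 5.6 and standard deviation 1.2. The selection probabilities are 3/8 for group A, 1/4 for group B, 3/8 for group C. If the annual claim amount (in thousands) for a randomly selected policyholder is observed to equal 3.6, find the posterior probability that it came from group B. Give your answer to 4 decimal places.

0.3238

Likelihoods f(3.6 | ·): A: 0.564132; B: 0.464819; C: 0.0828976.
Posterior ∝ prior × likelihood. Numerator for B: 0.25·0.464819 = 0.116205.
Normalizing constant: 0.375·0.564132 + 0.25·0.464819 + 0.375·0.0828976 = 0.358841.
P(B | observation) = 0.116205 / 0.358841 = 0.323834.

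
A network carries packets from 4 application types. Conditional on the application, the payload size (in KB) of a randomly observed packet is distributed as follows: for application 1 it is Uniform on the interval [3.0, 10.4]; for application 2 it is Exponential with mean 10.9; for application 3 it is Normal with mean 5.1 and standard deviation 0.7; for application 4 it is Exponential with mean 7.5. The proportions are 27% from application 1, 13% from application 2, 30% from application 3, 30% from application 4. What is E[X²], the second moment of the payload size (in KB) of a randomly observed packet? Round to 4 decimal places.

For each component E[X²] = Var + (mean)², giving 1: 49.4533; 2: 237.62; 3: 26.5; 4: 112.5.
Overall E[X²] = 0.27·49.4533 + 0.13·237.62 + 0.3·26.5 + 0.3·112.5 = 85.943.

85.9430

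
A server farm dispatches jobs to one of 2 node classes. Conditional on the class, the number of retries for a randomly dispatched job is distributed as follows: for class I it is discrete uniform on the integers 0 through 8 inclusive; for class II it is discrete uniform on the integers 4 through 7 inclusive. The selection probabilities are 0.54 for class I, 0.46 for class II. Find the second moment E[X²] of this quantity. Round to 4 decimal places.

For each component E[X²] = Var + (mean)², giving I: 22.6667; II: 31.5.
Overall E[X²] = 0.54·22.6667 + 0.46·31.5 = 26.73.

26.7300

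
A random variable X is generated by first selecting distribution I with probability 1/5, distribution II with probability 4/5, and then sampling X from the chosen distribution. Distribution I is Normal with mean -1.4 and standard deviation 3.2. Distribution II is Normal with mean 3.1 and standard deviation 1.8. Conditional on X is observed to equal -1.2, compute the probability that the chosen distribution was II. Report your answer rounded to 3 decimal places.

Likelihoods f(-1.2 | ·): I: 0.124426; II: 0.0127769.
Posterior ∝ prior × likelihood. Numerator for II: 0.8·0.0127769 = 0.0102215.
Normalizing constant: 0.2·0.124426 + 0.8·0.0127769 = 0.0351067.
P(II | observation) = 0.0102215 / 0.0351067 = 0.291155.

0.291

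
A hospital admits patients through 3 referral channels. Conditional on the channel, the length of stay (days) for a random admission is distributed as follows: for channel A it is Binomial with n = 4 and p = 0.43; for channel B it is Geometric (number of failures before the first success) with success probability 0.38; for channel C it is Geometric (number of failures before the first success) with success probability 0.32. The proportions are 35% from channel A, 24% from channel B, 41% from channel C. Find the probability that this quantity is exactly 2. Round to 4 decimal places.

Conditional on each channel, P(X = 2): A: 0.360444; B: 0.146072; C: 0.147968.
By total probability, P(X = 2) = 0.35·0.360444 + 0.24·0.146072 + 0.41·0.147968 = 0.22188.

0.2219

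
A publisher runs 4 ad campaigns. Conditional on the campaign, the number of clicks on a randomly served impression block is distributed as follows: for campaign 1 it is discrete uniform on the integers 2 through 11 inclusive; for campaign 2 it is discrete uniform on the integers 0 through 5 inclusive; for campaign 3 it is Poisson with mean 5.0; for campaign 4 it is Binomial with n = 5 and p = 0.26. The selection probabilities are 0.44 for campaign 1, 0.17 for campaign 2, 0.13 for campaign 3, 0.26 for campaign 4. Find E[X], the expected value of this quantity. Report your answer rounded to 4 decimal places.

4.2730

Component means — 1: 6.5; 2: 2.5; 3: 5; 4: 1.3.
E[X] = 0.44·6.5 + 0.17·2.5 + 0.13·5 + 0.26·1.3 = 4.273.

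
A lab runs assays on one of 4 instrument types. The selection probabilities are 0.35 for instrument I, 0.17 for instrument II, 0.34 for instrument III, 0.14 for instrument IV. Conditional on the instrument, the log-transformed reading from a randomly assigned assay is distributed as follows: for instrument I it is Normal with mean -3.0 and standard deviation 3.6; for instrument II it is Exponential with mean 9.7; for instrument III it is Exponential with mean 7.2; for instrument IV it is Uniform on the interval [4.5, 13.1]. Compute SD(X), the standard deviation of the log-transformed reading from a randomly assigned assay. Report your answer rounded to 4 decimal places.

Per component, I: μ=-3, E[X²]=21.96; II: μ=9.7, E[X²]=188.18; III: μ=7.2, E[X²]=103.68; IV: μ=8.8, E[X²]=83.6033.
E[X] = 0.35·-3 + 0.17·9.7 + 0.34·7.2 + 0.14·8.8 = 4.279.
E[X²] = 0.35·21.96 + 0.17·188.18 + 0.34·103.68 + 0.14·83.6033 = 86.6323.
Var(X) = E[X²] − (E[X])² = 86.6323 − 18.3098 = 68.3224.
SD(X) = √68.3224 = 8.26574.

8.2657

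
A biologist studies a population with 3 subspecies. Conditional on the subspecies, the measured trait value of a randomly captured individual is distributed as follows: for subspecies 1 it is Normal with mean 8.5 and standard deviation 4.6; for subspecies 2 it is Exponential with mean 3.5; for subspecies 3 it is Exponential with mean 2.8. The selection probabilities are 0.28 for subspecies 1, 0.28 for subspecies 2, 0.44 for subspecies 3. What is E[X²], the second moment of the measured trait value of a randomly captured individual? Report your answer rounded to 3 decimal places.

For each component E[X²] = Var + (mean)², giving 1: 93.41; 2: 24.5; 3: 15.68.
Overall E[X²] = 0.28·93.41 + 0.28·24.5 + 0.44·15.68 = 39.914.

39.914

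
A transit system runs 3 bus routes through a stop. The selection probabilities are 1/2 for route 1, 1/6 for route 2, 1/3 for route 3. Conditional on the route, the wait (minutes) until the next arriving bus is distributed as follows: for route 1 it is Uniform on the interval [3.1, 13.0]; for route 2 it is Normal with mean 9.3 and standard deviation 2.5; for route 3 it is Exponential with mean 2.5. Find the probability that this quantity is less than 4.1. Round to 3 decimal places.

0.322

Conditional on each route, P(X < 4.1): 1: 0.10101; 2: 0.0187628; 3: 0.80602.
By total probability, P(X < 4.1) = 0.5·0.10101 + 0.166667·0.0187628 + 0.333333·0.80602 = 0.322305.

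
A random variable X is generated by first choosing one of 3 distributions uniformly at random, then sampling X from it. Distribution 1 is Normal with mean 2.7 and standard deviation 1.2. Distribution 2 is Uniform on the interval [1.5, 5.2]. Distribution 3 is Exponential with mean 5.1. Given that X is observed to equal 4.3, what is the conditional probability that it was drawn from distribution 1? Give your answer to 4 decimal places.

Likelihoods f(4.3 | ·): 1: 0.136675; 2: 0.27027; 3: 0.084384.
Posterior ∝ prior × likelihood. Numerator for 1: 0.333333·0.136675 = 0.0455584.
Normalizing constant: 0.333333·0.136675 + 0.333333·0.27027 + 0.333333·0.084384 = 0.163776.
P(1 | observation) = 0.0455584 / 0.163776 = 0.278174.

0.2782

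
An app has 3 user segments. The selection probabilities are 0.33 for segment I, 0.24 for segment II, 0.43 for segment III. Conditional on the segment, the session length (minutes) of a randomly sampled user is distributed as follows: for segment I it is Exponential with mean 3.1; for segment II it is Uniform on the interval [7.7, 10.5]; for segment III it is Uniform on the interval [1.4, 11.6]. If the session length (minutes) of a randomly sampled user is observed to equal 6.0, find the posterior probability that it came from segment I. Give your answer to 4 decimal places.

Likelihoods f(6.0 | ·): I: 0.0465659; II: 0; III: 0.0980392.
Posterior ∝ prior × likelihood. Numerator for I: 0.33·0.0465659 = 0.0153668.
Normalizing constant: 0.33·0.0465659 + 0.24·0 + 0.43·0.0980392 = 0.0575236.
P(I | observation) = 0.0153668 / 0.0575236 = 0.267138.

0.2671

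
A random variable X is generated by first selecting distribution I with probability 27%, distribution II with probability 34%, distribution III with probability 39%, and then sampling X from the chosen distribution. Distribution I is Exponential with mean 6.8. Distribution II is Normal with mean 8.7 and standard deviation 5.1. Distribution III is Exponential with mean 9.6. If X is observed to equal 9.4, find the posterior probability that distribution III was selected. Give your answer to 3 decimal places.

Likelihoods f(9.4 | ·): I: 0.0369099; II: 0.0774906; III: 0.0391275.
Posterior ∝ prior × likelihood. Numerator for III: 0.39·0.0391275 = 0.0152597.
Normalizing constant: 0.27·0.0369099 + 0.34·0.0774906 + 0.39·0.0391275 = 0.0515722.
P(III | observation) = 0.0152597 / 0.0515722 = 0.29589.

0.296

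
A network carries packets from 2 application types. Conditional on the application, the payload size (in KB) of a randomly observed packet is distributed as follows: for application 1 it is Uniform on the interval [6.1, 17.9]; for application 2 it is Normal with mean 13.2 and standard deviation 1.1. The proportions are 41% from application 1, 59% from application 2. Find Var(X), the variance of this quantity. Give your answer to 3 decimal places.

5.820

Per component, 1: μ=12, E[X²]=155.603; 2: μ=13.2, E[X²]=175.45.
E[X] = 0.41·12 + 0.59·13.2 = 12.708.
E[X²] = 0.41·155.603 + 0.59·175.45 = 167.313.
Var(X) = E[X²] − (E[X])² = 167.313 − 161.493 = 5.8196.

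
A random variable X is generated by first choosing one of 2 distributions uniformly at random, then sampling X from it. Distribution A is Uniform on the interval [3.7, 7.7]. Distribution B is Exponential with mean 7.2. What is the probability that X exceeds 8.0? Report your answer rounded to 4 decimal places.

Conditional on each component, P(X > 8.0): A: 0; B: 0.329193.
By total probability, P(X > 8.0) = 0.5·0 + 0.5·0.329193 = 0.164596.

0.1646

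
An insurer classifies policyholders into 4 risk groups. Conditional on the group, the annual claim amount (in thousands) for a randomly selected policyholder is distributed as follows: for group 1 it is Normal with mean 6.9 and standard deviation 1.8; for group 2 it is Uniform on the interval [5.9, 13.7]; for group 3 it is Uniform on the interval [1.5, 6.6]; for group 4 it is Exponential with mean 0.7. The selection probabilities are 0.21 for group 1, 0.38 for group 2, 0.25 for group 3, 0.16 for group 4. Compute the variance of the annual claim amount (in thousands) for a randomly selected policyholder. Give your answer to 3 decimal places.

Per component, 1: μ=6.9, E[X²]=50.85; 2: μ=9.8, E[X²]=101.11; 3: μ=4.05, E[X²]=18.57; 4: μ=0.7, E[X²]=0.98.
E[X] = 0.21·6.9 + 0.38·9.8 + 0.25·4.05 + 0.16·0.7 = 6.2975.
E[X²] = 0.21·50.85 + 0.38·101.11 + 0.25·18.57 + 0.16·0.98 = 53.8996.
Var(X) = E[X²] − (E[X])² = 53.8996 − 39.6585 = 14.2411.

14.241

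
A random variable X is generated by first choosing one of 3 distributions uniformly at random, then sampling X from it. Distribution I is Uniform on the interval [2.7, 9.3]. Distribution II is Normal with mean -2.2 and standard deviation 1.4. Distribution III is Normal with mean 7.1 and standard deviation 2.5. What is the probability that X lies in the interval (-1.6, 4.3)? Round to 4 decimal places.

Conditional on each component, P(-1.6 < X < 4.3): I: 0.242424; II: 0.334116; III: 0.131106.
By total probability, P(-1.6 < X < 4.3) = 0.333333·0.242424 + 0.333333·0.334116 + 0.333333·0.131106 = 0.235882.

0.2359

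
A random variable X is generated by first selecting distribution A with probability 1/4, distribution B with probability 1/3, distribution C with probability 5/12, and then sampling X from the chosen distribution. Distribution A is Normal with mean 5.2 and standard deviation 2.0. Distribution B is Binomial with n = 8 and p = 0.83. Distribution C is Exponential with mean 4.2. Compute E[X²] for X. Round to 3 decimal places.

For each component E[X²] = Var + (mean)², giving A: 31.04; B: 45.2184; C: 35.28.
Overall E[X²] = 0.25·31.04 + 0.333333·45.2184 + 0.416667·35.28 = 37.5328.

37.533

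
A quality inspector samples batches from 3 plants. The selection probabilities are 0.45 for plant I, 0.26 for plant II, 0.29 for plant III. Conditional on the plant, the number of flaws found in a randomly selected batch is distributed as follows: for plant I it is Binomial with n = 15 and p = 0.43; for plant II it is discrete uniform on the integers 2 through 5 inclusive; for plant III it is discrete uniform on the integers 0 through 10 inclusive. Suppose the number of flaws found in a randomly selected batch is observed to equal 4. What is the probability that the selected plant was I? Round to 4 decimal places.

0.3217

Likelihoods P(X=4 | ·): I: 0.0963008; II: 0.25; III: 0.0909091.
Posterior ∝ prior × likelihood. Numerator for I: 0.45·0.0963008 = 0.0433354.
Normalizing constant: 0.45·0.0963008 + 0.26·0.25 + 0.29·0.0909091 = 0.134699.
P(I | observation) = 0.0433354 / 0.134699 = 0.32172.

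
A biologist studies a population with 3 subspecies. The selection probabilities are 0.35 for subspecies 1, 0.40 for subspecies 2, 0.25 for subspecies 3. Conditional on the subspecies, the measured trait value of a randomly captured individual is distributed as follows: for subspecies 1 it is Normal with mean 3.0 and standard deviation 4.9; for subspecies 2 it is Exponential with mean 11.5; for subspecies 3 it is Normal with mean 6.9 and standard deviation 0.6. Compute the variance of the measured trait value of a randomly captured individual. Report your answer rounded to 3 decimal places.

74.955

Per component, 1: μ=3, E[X²]=33.01; 2: μ=11.5, E[X²]=264.5; 3: μ=6.9, E[X²]=47.97.
E[X] = 0.35·3 + 0.4·11.5 + 0.25·6.9 = 7.375.
E[X²] = 0.35·33.01 + 0.4·264.5 + 0.25·47.97 = 129.346.
Var(X) = E[X²] − (E[X])² = 129.346 − 54.3906 = 74.9554.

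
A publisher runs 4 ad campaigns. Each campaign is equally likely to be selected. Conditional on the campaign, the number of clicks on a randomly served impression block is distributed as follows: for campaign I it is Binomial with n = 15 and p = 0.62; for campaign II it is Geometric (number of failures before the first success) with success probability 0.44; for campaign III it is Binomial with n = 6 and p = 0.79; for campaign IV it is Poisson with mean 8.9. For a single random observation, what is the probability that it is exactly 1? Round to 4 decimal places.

Conditional on each campaign, P(X = 1): I: 1.21746e-05; II: 0.2464; III: 0.00193586; IV: 0.00121386.
By total probability, P(X = 1) = 0.25·1.21746e-05 + 0.25·0.2464 + 0.25·0.00193586 + 0.25·0.00121386 = 0.0623905.

0.0624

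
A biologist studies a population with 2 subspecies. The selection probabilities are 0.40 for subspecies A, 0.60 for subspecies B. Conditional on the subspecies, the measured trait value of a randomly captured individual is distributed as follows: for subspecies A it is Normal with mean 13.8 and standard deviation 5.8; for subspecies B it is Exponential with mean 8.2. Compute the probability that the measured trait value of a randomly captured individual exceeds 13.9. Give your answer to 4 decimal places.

0.3074

Conditional on each subspecies, P(X > 13.9): A: 0.493122; B: 0.183577.
By total probability, P(X > 13.9) = 0.4·0.493122 + 0.6·0.183577 = 0.307395.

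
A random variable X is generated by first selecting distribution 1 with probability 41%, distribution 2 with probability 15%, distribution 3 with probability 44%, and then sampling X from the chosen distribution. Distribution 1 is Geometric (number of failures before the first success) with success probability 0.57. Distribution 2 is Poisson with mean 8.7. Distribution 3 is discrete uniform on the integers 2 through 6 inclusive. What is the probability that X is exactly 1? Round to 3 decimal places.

0.101

Conditional on each component, P(X = 1): 1: 0.2451; 2: 0.0014493; 3: 0.
By total probability, P(X = 1) = 0.41·0.2451 + 0.15·0.0014493 + 0.44·0 = 0.100708.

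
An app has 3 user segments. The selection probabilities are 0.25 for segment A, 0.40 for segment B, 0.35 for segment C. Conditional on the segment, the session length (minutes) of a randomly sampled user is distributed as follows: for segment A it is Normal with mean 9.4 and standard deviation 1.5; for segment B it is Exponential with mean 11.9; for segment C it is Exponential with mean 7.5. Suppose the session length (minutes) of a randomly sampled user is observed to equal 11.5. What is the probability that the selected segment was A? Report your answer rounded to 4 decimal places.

0.5219

Likelihoods f(11.5 | ·): A: 0.0998183; B: 0.031971; C: 0.0287753.
Posterior ∝ prior × likelihood. Numerator for A: 0.25·0.0998183 = 0.0249546.
Normalizing constant: 0.25·0.0998183 + 0.4·0.031971 + 0.35·0.0287753 = 0.0478144.
P(A | observation) = 0.0249546 / 0.0478144 = 0.521905.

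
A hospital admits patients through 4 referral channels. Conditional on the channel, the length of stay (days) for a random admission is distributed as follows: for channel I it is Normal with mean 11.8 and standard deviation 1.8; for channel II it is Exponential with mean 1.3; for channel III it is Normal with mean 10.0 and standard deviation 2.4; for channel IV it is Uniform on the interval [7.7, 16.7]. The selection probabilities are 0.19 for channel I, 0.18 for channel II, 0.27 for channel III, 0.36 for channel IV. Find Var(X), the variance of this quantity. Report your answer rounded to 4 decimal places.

Per component, I: μ=11.8, E[X²]=142.48; II: μ=1.3, E[X²]=3.38; III: μ=10, E[X²]=105.76; IV: μ=12.2, E[X²]=155.59.
E[X] = 0.19·11.8 + 0.18·1.3 + 0.27·10 + 0.36·12.2 = 9.568.
E[X²] = 0.19·142.48 + 0.18·3.38 + 0.27·105.76 + 0.36·155.59 = 112.247.
Var(X) = E[X²] − (E[X])² = 112.247 − 91.5466 = 20.7006.

20.7006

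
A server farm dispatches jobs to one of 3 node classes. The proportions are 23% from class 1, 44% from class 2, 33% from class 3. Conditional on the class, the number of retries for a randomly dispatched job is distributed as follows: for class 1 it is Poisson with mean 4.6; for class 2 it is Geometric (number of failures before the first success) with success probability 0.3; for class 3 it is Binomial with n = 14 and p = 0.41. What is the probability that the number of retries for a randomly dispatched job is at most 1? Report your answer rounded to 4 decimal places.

Conditional on each class, P(X ≤ 1): 1: 0.0562903; 2: 0.51; 3: 0.00664477.
By total probability, P(X ≤ 1) = 0.23·0.0562903 + 0.44·0.51 + 0.33·0.00664477 = 0.23954.

0.2395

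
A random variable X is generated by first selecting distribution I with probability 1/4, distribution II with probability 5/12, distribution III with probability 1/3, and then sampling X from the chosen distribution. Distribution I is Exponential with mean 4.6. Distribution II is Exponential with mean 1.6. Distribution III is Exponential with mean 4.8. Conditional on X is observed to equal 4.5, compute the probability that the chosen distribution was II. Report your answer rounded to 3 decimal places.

Likelihoods f(4.5 | ·): I: 0.0817314; II: 0.0375342; III: 0.0815845.
Posterior ∝ prior × likelihood. Numerator for II: 0.416667·0.0375342 = 0.0156392.
Normalizing constant: 0.25·0.0817314 + 0.416667·0.0375342 + 0.333333·0.0815845 = 0.0632669.
P(II | observation) = 0.0156392 / 0.0632669 = 0.247195.

0.247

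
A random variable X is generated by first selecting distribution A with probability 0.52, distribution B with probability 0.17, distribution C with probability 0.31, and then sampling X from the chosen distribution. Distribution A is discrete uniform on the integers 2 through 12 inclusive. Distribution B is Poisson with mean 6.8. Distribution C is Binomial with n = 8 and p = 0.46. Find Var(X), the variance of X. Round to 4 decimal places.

Per component, A: μ=7, E[X²]=59; B: μ=6.8, E[X²]=53.04; C: μ=3.68, E[X²]=15.5296.
E[X] = 0.52·7 + 0.17·6.8 + 0.31·3.68 = 5.9368.
E[X²] = 0.52·59 + 0.17·53.04 + 0.31·15.5296 = 44.511.
Var(X) = E[X²] − (E[X])² = 44.511 − 35.2456 = 9.26538.

9.2654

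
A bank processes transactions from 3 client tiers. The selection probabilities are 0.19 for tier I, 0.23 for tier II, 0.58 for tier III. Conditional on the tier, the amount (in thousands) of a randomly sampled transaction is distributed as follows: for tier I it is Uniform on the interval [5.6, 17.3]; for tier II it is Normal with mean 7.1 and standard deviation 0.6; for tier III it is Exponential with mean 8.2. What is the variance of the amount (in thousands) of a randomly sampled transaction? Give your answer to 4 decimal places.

Per component, I: μ=11.45, E[X²]=142.51; II: μ=7.1, E[X²]=50.77; III: μ=8.2, E[X²]=134.48.
E[X] = 0.19·11.45 + 0.23·7.1 + 0.58·8.2 = 8.5645.
E[X²] = 0.19·142.51 + 0.23·50.77 + 0.58·134.48 = 116.752.
Var(X) = E[X²] − (E[X])² = 116.752 − 73.3507 = 43.4017.

43.4017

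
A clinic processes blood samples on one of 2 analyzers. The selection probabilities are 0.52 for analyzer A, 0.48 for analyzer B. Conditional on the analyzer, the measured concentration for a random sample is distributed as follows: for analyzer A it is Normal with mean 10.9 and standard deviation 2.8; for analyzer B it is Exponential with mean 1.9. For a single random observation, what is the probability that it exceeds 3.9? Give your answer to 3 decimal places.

Conditional on each analyzer, P(X > 3.9): A: 0.99379; B: 0.128397.
By total probability, P(X > 3.9) = 0.52·0.99379 + 0.48·0.128397 = 0.578401.

0.578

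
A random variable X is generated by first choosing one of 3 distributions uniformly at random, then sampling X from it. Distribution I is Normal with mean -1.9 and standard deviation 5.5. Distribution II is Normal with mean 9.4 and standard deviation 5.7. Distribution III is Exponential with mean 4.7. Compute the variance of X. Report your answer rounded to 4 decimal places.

Per component, I: μ=-1.9, E[X²]=33.86; II: μ=9.4, E[X²]=120.85; III: μ=4.7, E[X²]=44.18.
E[X] = 0.333333·-1.9 + 0.333333·9.4 + 0.333333·4.7 = 4.06667.
E[X²] = 0.333333·33.86 + 0.333333·120.85 + 0.333333·44.18 = 66.2967.
Var(X) = E[X²] − (E[X])² = 66.2967 − 16.5378 = 49.7589.

49.7589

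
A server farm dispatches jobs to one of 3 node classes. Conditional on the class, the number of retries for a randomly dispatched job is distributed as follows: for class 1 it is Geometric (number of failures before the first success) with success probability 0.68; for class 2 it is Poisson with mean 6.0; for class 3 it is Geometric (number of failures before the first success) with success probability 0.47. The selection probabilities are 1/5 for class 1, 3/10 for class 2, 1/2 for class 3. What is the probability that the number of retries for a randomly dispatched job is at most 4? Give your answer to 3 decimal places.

Conditional on each class, P(X ≤ 4): 1: 0.996645; 2: 0.285057; 3: 0.95818.
By total probability, P(X ≤ 4) = 0.2·0.996645 + 0.3·0.285057 + 0.5·0.95818 = 0.763936.

0.764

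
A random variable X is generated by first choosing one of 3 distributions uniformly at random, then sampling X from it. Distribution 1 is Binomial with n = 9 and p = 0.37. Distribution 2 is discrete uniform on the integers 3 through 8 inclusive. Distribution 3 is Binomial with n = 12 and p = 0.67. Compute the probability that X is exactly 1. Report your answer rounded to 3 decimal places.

0.028

Conditional on each component, P(X = 1): 1: 0.0826359; 2: 0; 3: 4.06359e-05.
By total probability, P(X = 1) = 0.333333·0.0826359 + 0.333333·0 + 0.333333·4.06359e-05 = 0.0275588.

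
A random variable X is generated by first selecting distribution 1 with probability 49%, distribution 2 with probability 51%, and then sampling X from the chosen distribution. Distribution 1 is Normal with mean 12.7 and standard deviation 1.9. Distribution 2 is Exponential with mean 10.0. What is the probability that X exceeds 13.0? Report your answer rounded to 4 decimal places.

0.3533

Conditional on each component, P(X > 13.0): 1: 0.43727; 2: 0.272532.
By total probability, P(X > 13.0) = 0.49·0.43727 + 0.51·0.272532 = 0.353253.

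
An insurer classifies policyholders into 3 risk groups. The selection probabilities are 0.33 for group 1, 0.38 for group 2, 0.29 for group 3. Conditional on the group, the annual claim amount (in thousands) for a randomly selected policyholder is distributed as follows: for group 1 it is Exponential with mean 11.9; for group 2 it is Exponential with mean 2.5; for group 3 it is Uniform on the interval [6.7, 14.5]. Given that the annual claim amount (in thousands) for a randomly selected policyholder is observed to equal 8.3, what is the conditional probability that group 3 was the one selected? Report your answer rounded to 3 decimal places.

0.658

Likelihoods f(8.3 | ·): 1: 0.0418352; 2: 0.0144611; 3: 0.128205.
Posterior ∝ prior × likelihood. Numerator for 3: 0.29·0.128205 = 0.0371795.
Normalizing constant: 0.33·0.0418352 + 0.38·0.0144611 + 0.29·0.128205 = 0.0564803.
P(3 | observation) = 0.0371795 / 0.0564803 = 0.658273.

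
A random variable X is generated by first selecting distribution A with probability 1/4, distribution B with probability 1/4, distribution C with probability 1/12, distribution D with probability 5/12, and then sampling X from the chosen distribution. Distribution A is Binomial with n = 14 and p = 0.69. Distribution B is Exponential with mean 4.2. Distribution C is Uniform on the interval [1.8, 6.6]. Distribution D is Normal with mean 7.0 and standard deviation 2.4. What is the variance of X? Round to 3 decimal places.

Per component, A: μ=9.66, E[X²]=96.3102; B: μ=4.2, E[X²]=35.28; C: μ=4.2, E[X²]=19.56; D: μ=7, E[X²]=54.76.
E[X] = 0.25·9.66 + 0.25·4.2 + 0.0833333·4.2 + 0.416667·7 = 6.73167.
E[X²] = 0.25·96.3102 + 0.25·35.28 + 0.0833333·19.56 + 0.416667·54.76 = 57.3442.
Var(X) = E[X²] − (E[X])² = 57.3442 − 45.3153 = 12.0289.

12.029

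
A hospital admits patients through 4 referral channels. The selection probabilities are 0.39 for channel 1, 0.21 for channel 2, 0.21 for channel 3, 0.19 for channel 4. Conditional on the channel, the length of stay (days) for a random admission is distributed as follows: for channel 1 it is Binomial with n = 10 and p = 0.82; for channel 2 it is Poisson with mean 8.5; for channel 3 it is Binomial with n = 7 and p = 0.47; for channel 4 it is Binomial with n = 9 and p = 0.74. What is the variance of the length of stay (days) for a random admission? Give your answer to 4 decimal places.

6.9987

Per component, 1: μ=8.2, E[X²]=68.716; 2: μ=8.5, E[X²]=80.75; 3: μ=3.29, E[X²]=12.5678; 4: μ=6.66, E[X²]=46.0872.
E[X] = 0.39·8.2 + 0.21·8.5 + 0.21·3.29 + 0.19·6.66 = 6.9393.
E[X²] = 0.39·68.716 + 0.21·80.75 + 0.21·12.5678 + 0.19·46.0872 = 55.1525.
Var(X) = E[X²] − (E[X])² = 55.1525 − 48.1539 = 6.99866.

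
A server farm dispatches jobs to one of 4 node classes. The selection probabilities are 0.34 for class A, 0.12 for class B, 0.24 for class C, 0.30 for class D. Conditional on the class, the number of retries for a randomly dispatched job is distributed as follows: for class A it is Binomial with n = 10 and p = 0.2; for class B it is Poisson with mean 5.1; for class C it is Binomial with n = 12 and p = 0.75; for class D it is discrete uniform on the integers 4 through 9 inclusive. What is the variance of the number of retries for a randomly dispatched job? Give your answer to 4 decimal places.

Per component, A: μ=2, E[X²]=5.6; B: μ=5.1, E[X²]=31.11; C: μ=9, E[X²]=83.25; D: μ=6.5, E[X²]=45.1667.
E[X] = 0.34·2 + 0.12·5.1 + 0.24·9 + 0.3·6.5 = 5.402.
E[X²] = 0.34·5.6 + 0.12·31.11 + 0.24·83.25 + 0.3·45.1667 = 39.1672.
Var(X) = E[X²] − (E[X])² = 39.1672 − 29.1816 = 9.9856.

9.9856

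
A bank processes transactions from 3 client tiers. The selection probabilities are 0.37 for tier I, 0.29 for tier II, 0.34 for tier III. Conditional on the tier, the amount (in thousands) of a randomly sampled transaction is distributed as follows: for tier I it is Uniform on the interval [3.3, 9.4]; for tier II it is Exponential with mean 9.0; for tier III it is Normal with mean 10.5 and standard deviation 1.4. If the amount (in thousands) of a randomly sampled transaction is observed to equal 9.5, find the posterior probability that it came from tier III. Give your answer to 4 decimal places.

0.8700

Likelihoods f(9.5 | ·): I: 0; II: 0.0386666; III: 0.220797.
Posterior ∝ prior × likelihood. Numerator for III: 0.34·0.220797 = 0.0750709.
Normalizing constant: 0.37·0 + 0.29·0.0386666 + 0.34·0.220797 = 0.0862842.
P(III | observation) = 0.0750709 / 0.0862842 = 0.870042.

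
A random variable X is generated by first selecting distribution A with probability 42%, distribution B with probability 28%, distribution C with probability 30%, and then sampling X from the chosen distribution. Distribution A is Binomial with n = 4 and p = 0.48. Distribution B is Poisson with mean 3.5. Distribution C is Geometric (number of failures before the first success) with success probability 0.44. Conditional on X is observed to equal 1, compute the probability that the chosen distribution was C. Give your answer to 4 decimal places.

0.3408

Likelihoods P(X=1 | ·): A: 0.269967; B: 0.105691; C: 0.2464.
Posterior ∝ prior × likelihood. Numerator for C: 0.3·0.2464 = 0.07392.
Normalizing constant: 0.42·0.269967 + 0.28·0.105691 + 0.3·0.2464 = 0.2169.
P(C | observation) = 0.07392 / 0.2169 = 0.340803.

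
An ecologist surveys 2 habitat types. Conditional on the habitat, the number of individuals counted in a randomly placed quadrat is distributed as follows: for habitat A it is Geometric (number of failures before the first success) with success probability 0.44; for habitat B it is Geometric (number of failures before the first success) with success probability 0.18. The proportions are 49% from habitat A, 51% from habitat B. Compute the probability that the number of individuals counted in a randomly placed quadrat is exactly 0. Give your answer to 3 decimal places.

0.307

Conditional on each habitat, P(X = 0): A: 0.44; B: 0.18.
By total probability, P(X = 0) = 0.49·0.44 + 0.51·0.18 = 0.3074.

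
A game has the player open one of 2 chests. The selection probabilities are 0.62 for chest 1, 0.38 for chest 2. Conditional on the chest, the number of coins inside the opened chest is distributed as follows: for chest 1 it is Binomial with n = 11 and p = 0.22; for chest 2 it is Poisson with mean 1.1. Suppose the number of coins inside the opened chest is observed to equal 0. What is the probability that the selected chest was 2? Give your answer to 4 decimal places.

Likelihoods P(X=0 | ·): 1: 0.0650191; 2: 0.332871.
Posterior ∝ prior × likelihood. Numerator for 2: 0.38·0.332871 = 0.126491.
Normalizing constant: 0.62·0.0650191 + 0.38·0.332871 = 0.166803.
P(2 | observation) = 0.126491 / 0.166803 = 0.758327.

0.7583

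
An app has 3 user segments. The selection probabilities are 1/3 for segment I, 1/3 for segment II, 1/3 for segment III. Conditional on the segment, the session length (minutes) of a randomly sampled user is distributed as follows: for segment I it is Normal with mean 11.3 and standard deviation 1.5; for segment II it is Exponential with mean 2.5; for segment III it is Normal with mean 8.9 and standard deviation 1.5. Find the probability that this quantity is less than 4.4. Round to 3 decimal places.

0.276

Conditional on each segment, P(X < 4.4): I: 2.11245e-06; II: 0.827955; III: 0.0013499.
By total probability, P(X < 4.4) = 0.333333·2.11245e-06 + 0.333333·0.827955 + 0.333333·0.0013499 = 0.276436.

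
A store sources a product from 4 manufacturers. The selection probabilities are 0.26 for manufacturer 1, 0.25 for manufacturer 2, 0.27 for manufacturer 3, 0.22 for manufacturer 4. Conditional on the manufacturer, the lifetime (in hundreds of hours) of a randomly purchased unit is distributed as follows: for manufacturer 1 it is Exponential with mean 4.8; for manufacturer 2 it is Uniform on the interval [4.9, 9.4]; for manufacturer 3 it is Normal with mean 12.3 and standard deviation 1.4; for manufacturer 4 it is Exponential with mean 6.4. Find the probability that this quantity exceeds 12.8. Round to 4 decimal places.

0.1452

Conditional on each manufacturer, P(X > 12.8): 1: 0.0694835; 2: 0; 3: 0.360492; 4: 0.135335.
By total probability, P(X > 12.8) = 0.26·0.0694835 + 0.25·0 + 0.27·0.360492 + 0.22·0.135335 = 0.145172.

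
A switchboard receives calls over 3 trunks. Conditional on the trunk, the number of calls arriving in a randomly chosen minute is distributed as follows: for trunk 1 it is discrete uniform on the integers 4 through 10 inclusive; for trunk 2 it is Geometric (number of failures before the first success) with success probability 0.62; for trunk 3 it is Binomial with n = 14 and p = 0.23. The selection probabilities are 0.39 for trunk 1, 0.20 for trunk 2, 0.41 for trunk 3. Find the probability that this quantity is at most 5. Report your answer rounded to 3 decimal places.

Conditional on each trunk, P(X ≤ 5): 1: 0.285714; 2: 0.996989; 3: 0.920272.
By total probability, P(X ≤ 5) = 0.39·0.285714 + 0.2·0.996989 + 0.41·0.920272 = 0.688138.

0.688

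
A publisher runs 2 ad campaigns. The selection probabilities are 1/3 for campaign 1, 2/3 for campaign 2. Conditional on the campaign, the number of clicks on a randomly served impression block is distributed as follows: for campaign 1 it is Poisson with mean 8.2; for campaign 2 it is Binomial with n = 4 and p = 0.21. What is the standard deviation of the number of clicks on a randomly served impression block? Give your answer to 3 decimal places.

3.900

Per component, 1: μ=8.2, E[X²]=75.44; 2: μ=0.84, E[X²]=1.3692.
E[X] = 0.333333·8.2 + 0.666667·0.84 = 3.29333.
E[X²] = 0.333333·75.44 + 0.666667·1.3692 = 26.0595.
Var(X) = E[X²] − (E[X])² = 26.0595 − 10.846 = 15.2134.
SD(X) = √15.2134 = 3.90044.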